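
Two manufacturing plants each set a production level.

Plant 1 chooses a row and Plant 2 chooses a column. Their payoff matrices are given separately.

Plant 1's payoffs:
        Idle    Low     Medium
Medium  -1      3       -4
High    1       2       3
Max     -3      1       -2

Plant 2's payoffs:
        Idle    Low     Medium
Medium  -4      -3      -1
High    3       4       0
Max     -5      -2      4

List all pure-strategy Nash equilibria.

Plant 1 against Idle: payoffs -1, 1, -3 → best response High.
Plant 1 against Low: payoffs 3, 2, 1 → best response Medium.
Plant 1 against Medium: payoffs -4, 3, -2 → best response High.
Plant 2 against Medium: payoffs -4, -3, -1 → best response Medium.
Plant 2 against High: payoffs 3, 4, 0 → best response Low.
Plant 2 against Max: payoffs -5, -2, 4 → best response Medium.
No profile is a mutual best response for all players.

none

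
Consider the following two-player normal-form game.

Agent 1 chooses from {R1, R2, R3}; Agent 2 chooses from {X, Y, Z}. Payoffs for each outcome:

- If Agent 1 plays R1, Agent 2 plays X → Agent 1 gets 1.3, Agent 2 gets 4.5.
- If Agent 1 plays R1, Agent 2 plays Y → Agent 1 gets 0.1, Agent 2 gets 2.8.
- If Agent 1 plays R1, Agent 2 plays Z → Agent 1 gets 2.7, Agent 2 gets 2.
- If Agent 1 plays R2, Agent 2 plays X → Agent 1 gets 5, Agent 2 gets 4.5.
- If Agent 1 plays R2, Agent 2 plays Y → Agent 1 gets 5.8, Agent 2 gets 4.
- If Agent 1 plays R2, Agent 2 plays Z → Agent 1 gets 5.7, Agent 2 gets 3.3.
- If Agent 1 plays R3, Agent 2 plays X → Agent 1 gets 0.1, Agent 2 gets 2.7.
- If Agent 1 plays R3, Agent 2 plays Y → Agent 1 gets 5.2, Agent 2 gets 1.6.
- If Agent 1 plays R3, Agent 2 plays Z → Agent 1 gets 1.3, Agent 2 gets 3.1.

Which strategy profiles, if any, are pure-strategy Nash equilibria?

Pure NE: (R2, X)

Agent 1 against X: payoffs 1.3, 5, 0.1 → best response R2.
Agent 1 against Y: payoffs 0.1, 5.8, 5.2 → best response R2.
Agent 1 against Z: payoffs 2.7, 5.7, 1.3 → best response R2.
Agent 2 against R1: payoffs 4.5, 2.8, 2 → best response X.
Agent 2 against R2: payoffs 4.5, 4, 3.3 → best response X.
Agent 2 against R3: payoffs 2.7, 1.6, 3.1 → best response Z.
Mutual best responses: (R2, X).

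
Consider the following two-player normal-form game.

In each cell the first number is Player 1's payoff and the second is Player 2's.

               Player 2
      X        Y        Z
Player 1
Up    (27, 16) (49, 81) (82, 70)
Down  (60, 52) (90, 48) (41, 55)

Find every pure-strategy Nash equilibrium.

For each strategy profile, look for a profitable unilateral deviation.
(Up, X): Player 1 can switch to Down (27 → 60). Not NE.
(Up, Y): Player 1 can switch to Down (49 → 90). Not NE.
(Up, Z): Player 2 can switch to Y (70 → 81). Not NE.
(Down, X): Player 2 can switch to Z (52 → 55). Not NE.
(Down, Y): Player 2 can switch to X (48 → 52). Not NE.
(Down, Z): Player 1 can switch to Up (41 → 82). Not NE.

none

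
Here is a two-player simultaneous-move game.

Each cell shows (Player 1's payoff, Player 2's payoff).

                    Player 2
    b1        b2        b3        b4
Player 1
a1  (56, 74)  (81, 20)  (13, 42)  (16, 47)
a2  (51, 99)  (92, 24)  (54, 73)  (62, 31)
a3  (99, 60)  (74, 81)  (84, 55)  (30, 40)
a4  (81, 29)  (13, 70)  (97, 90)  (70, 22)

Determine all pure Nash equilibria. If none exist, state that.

Pure NE: (a4, b3)

Check each profile: it is a Nash equilibrium iff no player can strictly gain by switching unilaterally.
(a1, b1): Player 1 can switch to a3 (56 → 99). Not NE.
(a1, b2): Player 1 can switch to a2 (81 → 92). Not NE.
(a1, b3): Player 1 can switch to a2 (13 → 54). Not NE.
(a1, b4): Player 1 can switch to a2 (16 → 62). Not NE.
(a2, b1): Player 1 can switch to a1 (51 → 56). Not NE.
(a2, b2): Player 2 can switch to b1 (24 → 99). Not NE.
(a2, b3): Player 1 can switch to a3 (54 → 84). Not NE.
(a2, b4): Player 1 can switch to a4 (62 → 70). Not NE.
(a3, b1): Player 2 can switch to b2 (60 → 81). Not NE.
(a3, b2): Player 1 can switch to a1 (74 → 81). Not NE.
(a3, b3): Player 1 can switch to a4 (84 → 97). Not NE.
(a3, b4): Player 1 can switch to a2 (30 → 62). Not NE.
(a4, b3): Player 1 gets 97, best alternative 84; Player 2 gets 90, best alternative 70. No profitable deviation — NE.
(The remaining 3 profiles each have a profitable deviation by the same check.)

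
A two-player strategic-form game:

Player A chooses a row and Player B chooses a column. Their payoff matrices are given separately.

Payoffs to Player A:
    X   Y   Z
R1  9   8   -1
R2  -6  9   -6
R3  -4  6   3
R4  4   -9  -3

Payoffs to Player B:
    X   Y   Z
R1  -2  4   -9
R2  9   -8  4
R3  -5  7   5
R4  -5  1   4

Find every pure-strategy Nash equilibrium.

Player A against X: payoffs 9, -6, -4, 4 → best response R1.
Player A against Y: payoffs 8, 9, 6, -9 → best response R2.
Player A against Z: payoffs -1, -6, 3, -3 → best response R3.
Player B against R1: payoffs -2, 4, -9 → best response Y.
Player B against R2: payoffs 9, -8, 4 → best response X.
Player B against R3: payoffs -5, 7, 5 → best response Y.
Player B against R4: payoffs -5, 1, 4 → best response Z.
No profile is a mutual best response for all players.

No pure-strategy Nash equilibrium.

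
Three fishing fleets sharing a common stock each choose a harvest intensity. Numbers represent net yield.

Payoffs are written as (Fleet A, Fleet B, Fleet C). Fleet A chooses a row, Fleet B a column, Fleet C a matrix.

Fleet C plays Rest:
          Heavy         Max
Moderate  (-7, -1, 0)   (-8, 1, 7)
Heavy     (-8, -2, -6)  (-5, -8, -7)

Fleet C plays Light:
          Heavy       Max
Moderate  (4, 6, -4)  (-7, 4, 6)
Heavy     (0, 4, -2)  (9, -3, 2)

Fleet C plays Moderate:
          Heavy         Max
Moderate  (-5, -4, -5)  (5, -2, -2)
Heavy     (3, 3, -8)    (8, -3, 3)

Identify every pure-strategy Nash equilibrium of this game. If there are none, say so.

(Moderate, Heavy, Rest): Fleet B can switch to Max (-1 → 1). Not NE.
(Moderate, Heavy, Light): Fleet C can switch to Rest (-4 → 0). Not NE.
(Moderate, Heavy, Moderate): Fleet A can switch to Heavy (-5 → 3). Not NE.
(Moderate, Max, Rest): Fleet A can switch to Heavy (-8 → -5). Not NE.
(Moderate, Max, Light): Fleet A can switch to Heavy (-7 → 9). Not NE.
(Moderate, Max, Moderate): Fleet A can switch to Heavy (5 → 8). Not NE.
(Heavy, Heavy, Rest): Fleet A can switch to Moderate (-8 → -7). Not NE.
(Heavy, Heavy, Light): Fleet A can switch to Moderate (0 → 4). Not NE.
(The remaining 4 profiles each have a profitable deviation by the same check.)

There is no pure-strategy Nash equilibrium.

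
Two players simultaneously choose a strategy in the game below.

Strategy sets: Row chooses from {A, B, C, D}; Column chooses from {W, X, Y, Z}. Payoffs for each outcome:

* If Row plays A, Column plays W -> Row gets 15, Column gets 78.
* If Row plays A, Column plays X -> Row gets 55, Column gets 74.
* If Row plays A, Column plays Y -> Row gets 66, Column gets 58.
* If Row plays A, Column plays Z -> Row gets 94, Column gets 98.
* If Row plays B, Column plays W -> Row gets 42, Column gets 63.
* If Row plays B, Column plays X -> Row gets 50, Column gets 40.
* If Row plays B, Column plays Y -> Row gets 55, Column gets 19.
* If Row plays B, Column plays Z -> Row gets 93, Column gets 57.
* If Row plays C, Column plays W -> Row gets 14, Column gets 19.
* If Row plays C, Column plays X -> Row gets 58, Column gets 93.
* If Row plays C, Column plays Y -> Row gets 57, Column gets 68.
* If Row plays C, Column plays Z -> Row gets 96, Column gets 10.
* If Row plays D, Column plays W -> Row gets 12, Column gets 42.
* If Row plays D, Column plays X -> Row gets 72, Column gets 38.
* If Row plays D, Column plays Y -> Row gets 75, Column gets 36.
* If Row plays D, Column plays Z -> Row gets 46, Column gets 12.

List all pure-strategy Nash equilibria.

(B, W)

(A, W): Row can switch to B (15 → 42). Not NE.
(A, X): Row can switch to C (55 → 58). Not NE.
(A, Y): Row can switch to D (66 → 75). Not NE.
(A, Z): Row can switch to C (94 → 96). Not NE.
(B, W): Row gets 42, best alternative 15; Column gets 63, best alternative 57. No profitable deviation — NE.
(B, X): Row can switch to A (50 → 55). Not NE.
(B, Y): Row can switch to A (55 → 66). Not NE.
(B, Z): Row can switch to A (93 → 94). Not NE.
(C, W): Row can switch to A (14 → 15). Not NE.
(C, X): Row can switch to D (58 → 72). Not NE.
(C, Y): Row can switch to A (57 → 66). Not NE.
(C, Z): Column can switch to W (10 → 19). Not NE.
(D, W): Row can switch to A (12 → 15). Not NE.
(The remaining 3 profiles each have a profitable deviation by the same check.)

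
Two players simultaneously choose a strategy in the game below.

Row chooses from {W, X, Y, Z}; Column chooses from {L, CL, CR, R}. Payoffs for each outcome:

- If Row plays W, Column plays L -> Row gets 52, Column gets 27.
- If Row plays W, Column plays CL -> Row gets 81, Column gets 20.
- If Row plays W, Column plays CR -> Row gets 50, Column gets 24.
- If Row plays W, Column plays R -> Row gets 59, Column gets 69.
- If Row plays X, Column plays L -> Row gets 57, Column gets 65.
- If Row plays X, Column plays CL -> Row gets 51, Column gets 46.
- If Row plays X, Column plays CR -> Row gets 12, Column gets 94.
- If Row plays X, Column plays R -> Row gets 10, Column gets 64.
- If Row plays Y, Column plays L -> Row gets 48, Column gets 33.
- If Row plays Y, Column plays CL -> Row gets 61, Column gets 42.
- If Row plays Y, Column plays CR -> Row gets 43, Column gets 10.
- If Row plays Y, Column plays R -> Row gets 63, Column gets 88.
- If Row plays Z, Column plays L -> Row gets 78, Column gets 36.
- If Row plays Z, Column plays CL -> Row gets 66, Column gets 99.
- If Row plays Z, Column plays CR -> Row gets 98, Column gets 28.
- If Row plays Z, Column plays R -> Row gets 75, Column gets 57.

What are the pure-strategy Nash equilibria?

Mark each player's best response to every combination of opponents' strategies; a profile where every player is best-responding is a pure Nash equilibrium.
Row against L: payoffs 52, 57, 48, 78 → best response Z.
Row against CL: payoffs 81, 51, 61, 66 → best response W.
Row against CR: payoffs 50, 12, 43, 98 → best response Z.
Row against R: payoffs 59, 10, 63, 75 → best response Z.
Column against W: payoffs 27, 20, 24, 69 → best response R.
Column against X: payoffs 65, 46, 94, 64 → best response CR.
Column against Y: payoffs 33, 42, 10, 88 → best response R.
Column against Z: payoffs 36, 99, 28, 57 → best response CL.
No profile is a mutual best response for all players.

none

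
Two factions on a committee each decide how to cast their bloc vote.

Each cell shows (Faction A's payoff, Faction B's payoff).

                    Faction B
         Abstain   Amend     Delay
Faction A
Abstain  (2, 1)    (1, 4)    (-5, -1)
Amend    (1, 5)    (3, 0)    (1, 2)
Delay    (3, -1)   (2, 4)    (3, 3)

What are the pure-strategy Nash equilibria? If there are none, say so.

No pure-strategy Nash equilibrium.

Mark each player's best response to every combination of opponents' strategies; a profile where every player is best-responding is a pure Nash equilibrium.
Faction A against Abstain: payoffs 2, 1, 3 → best response Delay.
Faction A against Amend: payoffs 1, 3, 2 → best response Amend.
Faction A against Delay: payoffs -5, 1, 3 → best response Delay.
Faction B against Abstain: payoffs 1, 4, -1 → best response Amend.
Faction B against Amend: payoffs 5, 0, 2 → best response Abstain.
Faction B against Delay: payoffs -1, 4, 3 → best response Amend.
No profile is a mutual best response for all players.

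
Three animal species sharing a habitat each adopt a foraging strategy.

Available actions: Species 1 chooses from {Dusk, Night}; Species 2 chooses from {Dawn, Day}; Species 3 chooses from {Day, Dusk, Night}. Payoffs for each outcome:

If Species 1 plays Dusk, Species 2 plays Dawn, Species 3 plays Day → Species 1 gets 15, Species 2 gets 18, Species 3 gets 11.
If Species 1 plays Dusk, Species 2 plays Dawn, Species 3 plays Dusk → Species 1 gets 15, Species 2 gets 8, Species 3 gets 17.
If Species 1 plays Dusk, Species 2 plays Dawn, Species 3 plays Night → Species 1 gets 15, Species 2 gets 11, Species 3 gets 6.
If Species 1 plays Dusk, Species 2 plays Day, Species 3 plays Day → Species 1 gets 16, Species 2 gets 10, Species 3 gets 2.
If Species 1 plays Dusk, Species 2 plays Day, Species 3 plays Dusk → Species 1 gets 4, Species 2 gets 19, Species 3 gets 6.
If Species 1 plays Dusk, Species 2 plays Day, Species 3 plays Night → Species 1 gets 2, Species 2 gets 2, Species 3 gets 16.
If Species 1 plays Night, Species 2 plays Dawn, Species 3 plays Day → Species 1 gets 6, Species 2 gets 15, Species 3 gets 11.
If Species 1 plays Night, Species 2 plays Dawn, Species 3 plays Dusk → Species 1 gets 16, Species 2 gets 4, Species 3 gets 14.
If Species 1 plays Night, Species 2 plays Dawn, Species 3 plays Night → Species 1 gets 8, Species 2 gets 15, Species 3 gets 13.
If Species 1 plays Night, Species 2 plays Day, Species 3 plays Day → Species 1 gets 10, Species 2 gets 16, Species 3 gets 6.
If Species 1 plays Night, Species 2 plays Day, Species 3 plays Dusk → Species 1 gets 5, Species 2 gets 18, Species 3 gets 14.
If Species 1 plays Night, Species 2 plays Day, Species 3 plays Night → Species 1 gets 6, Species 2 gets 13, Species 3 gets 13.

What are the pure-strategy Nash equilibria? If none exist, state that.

Check each profile: it is a Nash equilibrium iff no player can strictly gain by switching unilaterally.
(Dusk, Dawn, Day): Species 3 can switch to Dusk (11 → 17). Not NE.
(Dusk, Dawn, Dusk): Species 1 can switch to Night (15 → 16). Not NE.
(Dusk, Dawn, Night): Species 3 can switch to Day (6 → 11). Not NE.
(Dusk, Day, Day): Species 2 can switch to Dawn (10 → 18). Not NE.
(Dusk, Day, Dusk): Species 1 can switch to Night (4 → 5). Not NE.
(Dusk, Day, Night): Species 1 can switch to Night (2 → 6). Not NE.
(Night, Dawn, Day): Species 1 can switch to Dusk (6 → 15). Not NE.
(Night, Dawn, Dusk): Species 2 can switch to Day (4 → 18). Not NE.
(Night, Dawn, Night): Species 1 can switch to Dusk (8 → 15). Not NE.
(Night, Day, Day): Species 1 can switch to Dusk (10 → 16). Not NE.
(Night, Day, Dusk): Species 1 gets 5, best alternative 4; Species 2 gets 18, best alternative 4; Species 3 gets 14, best alternative 13. No profitable deviation — NE.
(Night, Day, Night): Species 2 can switch to Dawn (13 → 15). Not NE.

Pure NE: (Night, Day, Dusk)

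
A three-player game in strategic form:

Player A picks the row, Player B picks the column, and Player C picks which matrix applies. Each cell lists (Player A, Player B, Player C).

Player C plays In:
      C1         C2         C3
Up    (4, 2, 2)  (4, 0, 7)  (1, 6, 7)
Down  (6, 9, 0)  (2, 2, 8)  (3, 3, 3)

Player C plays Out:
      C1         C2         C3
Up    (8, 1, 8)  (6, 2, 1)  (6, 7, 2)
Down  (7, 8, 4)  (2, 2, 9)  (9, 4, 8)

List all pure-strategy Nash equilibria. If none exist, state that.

This game has no pure Nash equilibrium.

Mark each player's best response to every combination of opponents' strategies; a profile where every player is best-responding is a pure Nash equilibrium.
Player A against (C1, In): payoffs 4, 6 → best response Down.
Player A against (C1, Out): payoffs 8, 7 → best response Up.
Player A against (C2, In): payoffs 4, 2 → best response Up.
Player A against (C2, Out): payoffs 6, 2 → best response Up.
Player A against (C3, In): payoffs 1, 3 → best response Down.
Player A against (C3, Out): payoffs 6, 9 → best response Down.
Player B against (Up, In): payoffs 2, 0, 6 → best response C3.
Player B against (Up, Out): payoffs 1, 2, 7 → best response C3.
Player B against (Down, In): payoffs 9, 2, 3 → best response C1.
Player B against (Down, Out): payoffs 8, 2, 4 → best response C1.
Player C against (Up, C1): payoffs 2, 8 → best response Out.
Player C against (Up, C2): payoffs 7, 1 → best response In.
Player C against (Up, C3): payoffs 7, 2 → best response In.
Player C against (Down, C1): payoffs 0, 4 → best response Out.
Player C against (Down, C2): payoffs 8, 9 → best response Out.
Player C against (Down, C3): payoffs 3, 8 → best response Out.
No profile is a mutual best response for all players.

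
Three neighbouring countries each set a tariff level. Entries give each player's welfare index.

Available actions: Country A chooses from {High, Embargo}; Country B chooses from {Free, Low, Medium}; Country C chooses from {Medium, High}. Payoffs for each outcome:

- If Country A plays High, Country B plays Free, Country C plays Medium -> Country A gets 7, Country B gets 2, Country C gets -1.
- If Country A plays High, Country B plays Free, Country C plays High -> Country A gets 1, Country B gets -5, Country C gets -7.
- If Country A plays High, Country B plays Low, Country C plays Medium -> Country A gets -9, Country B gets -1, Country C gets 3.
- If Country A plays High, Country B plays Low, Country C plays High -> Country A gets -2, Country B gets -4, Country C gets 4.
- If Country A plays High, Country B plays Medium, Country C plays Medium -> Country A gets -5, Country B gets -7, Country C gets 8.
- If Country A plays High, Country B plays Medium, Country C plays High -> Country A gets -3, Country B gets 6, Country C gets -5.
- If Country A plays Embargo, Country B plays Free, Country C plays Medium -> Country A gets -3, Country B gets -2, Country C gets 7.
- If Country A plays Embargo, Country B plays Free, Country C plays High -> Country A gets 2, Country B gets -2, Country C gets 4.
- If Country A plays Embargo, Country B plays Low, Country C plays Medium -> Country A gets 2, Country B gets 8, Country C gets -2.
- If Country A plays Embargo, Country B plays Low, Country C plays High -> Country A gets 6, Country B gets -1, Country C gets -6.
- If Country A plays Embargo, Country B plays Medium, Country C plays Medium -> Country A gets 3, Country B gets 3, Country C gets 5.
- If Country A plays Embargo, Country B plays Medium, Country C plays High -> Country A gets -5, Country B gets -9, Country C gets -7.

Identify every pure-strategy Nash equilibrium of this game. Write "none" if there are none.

The pure Nash equilibria are (High, Free, Medium), (Embargo, Low, Medium).

For each player, find the best response to each opponent profile; mutual best responses are the pure NE.
Country A against (Free, Medium): payoffs 7, -3 → best response High.
Country A against (Free, High): payoffs 1, 2 → best response Embargo.
Country A against (Low, Medium): payoffs -9, 2 → best response Embargo.
Country A against (Low, High): payoffs -2, 6 → best response Embargo.
Country A against (Medium, Medium): payoffs -5, 3 → best response Embargo.
Country A against (Medium, High): payoffs -3, -5 → best response High.
Country B against (High, Medium): payoffs 2, -1, -7 → best response Free.
Country B against (High, High): payoffs -5, -4, 6 → best response Medium.
Country B against (Embargo, Medium): payoffs -2, 8, 3 → best response Low.
Country B against (Embargo, High): payoffs -2, -1, -9 → best response Low.
Country C against (High, Free): payoffs -1, -7 → best response Medium.
Country C against (High, Low): payoffs 3, 4 → best response High.
Country C against (High, Medium): payoffs 8, -5 → best response Medium.
Country C against (Embargo, Free): payoffs 7, 4 → best response Medium.
Country C against (Embargo, Low): payoffs -2, -6 → best response Medium.
Country C against (Embargo, Medium): payoffs 5, -7 → best response Medium.
Mutual best responses: (High, Free, Medium); (Embargo, Low, Medium).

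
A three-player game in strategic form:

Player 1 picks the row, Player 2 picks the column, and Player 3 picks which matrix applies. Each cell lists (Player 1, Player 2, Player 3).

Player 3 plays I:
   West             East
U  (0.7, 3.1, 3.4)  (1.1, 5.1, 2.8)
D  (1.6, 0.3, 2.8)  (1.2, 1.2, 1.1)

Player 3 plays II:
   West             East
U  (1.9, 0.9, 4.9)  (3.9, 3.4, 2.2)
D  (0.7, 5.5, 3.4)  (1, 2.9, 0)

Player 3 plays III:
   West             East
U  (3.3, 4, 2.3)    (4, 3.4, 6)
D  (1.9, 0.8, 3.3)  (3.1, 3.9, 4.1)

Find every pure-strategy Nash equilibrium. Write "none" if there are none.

none

(U, West, I): Player 1 can switch to D (0.7 → 1.6). Not NE.
(U, West, II): Player 2 can switch to East (0.9 → 3.4). Not NE.
(U, West, III): Player 3 can switch to I (2.3 → 3.4). Not NE.
(U, East, I): Player 1 can switch to D (1.1 → 1.2). Not NE.
(U, East, II): Player 3 can switch to I (2.2 → 2.8). Not NE.
(U, East, III): Player 2 can switch to West (3.4 → 4). Not NE.
(D, West, I): Player 2 can switch to East (0.3 → 1.2). Not NE.
(D, West, II): Player 1 can switch to U (0.7 → 1.9). Not NE.
(D, West, III): Player 1 can switch to U (1.9 → 3.3). Not NE.
(D, East, I): Player 3 can switch to III (1.1 → 4.1). Not NE.
(The remaining 2 profiles each have a profitable deviation by the same check.)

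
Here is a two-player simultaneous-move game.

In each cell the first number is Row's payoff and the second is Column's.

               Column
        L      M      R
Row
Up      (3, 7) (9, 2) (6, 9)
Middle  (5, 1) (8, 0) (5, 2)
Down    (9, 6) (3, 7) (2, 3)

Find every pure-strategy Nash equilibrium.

The unique pure-strategy Nash equilibrium is (Up, R).

Row against L: payoffs 3, 5, 9 → best response Down.
Row against M: payoffs 9, 8, 3 → best response Up.
Row against R: payoffs 6, 5, 2 → best response Up.
Column against Up: payoffs 7, 2, 9 → best response R.
Column against Middle: payoffs 1, 0, 2 → best response R.
Column against Down: payoffs 6, 7, 3 → best response M.
Mutual best responses: (Up, R).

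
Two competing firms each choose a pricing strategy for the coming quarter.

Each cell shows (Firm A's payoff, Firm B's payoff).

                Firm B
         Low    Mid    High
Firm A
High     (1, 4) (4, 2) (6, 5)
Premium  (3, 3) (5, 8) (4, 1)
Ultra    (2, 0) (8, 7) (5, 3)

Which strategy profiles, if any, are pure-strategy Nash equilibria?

(High, High); (Ultra, Mid)

(High, Low): Firm A can switch to Premium (1 → 3). Not NE.
(High, Mid): Firm A can switch to Premium (4 → 5). Not NE.
(High, High): Firm A gets 6, best alternative 5; Firm B gets 5, best alternative 4. No profitable deviation — NE.
(Premium, Low): Firm B can switch to Mid (3 → 8). Not NE.
(Premium, Mid): Firm A can switch to Ultra (5 → 8). Not NE.
(Premium, High): Firm A can switch to High (4 → 6). Not NE.
(Ultra, Low): Firm A can switch to Premium (2 → 3). Not NE.
(Ultra, Mid): Firm A gets 8, best alternative 5; Firm B gets 7, best alternative 3. No profitable deviation — NE.
(Ultra, High): Firm A can switch to High (5 → 6). Not NE.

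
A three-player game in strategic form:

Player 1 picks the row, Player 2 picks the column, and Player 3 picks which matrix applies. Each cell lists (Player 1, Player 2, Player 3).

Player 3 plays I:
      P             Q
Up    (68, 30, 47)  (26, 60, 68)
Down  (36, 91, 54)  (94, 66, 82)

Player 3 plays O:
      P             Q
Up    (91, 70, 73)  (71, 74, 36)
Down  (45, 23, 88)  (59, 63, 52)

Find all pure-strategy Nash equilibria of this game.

This game has no pure Nash equilibrium.

(Up, P, I): Player 2 can switch to Q (30 → 60). Not NE.
(Up, P, O): Player 2 can switch to Q (70 → 74). Not NE.
(Up, Q, I): Player 1 can switch to Down (26 → 94). Not NE.
(Up, Q, O): Player 3 can switch to I (36 → 68). Not NE.
(Down, P, I): Player 1 can switch to Up (36 → 68). Not NE.
(Down, P, O): Player 1 can switch to Up (45 → 91). Not NE.
(Down, Q, I): Player 2 can switch to P (66 → 91). Not NE.
(Down, Q, O): Player 1 can switch to Up (59 → 71). Not NE.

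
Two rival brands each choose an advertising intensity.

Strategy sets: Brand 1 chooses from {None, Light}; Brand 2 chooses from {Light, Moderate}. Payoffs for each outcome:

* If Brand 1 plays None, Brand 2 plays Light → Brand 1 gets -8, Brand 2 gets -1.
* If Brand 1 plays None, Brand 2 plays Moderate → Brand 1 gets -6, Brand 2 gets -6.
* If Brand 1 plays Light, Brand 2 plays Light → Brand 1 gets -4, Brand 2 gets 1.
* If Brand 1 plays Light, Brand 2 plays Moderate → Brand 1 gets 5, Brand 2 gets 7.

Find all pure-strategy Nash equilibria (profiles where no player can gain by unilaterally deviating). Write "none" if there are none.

Pure NE: (Light, Moderate)

For each player, find the best response to each opponent profile; mutual best responses are the pure NE.
Brand 1 against Light: payoffs -8, -4 → best response Light.
Brand 1 against Moderate: payoffs -6, 5 → best response Light.
Brand 2 against None: payoffs -1, -6 → best response Light.
Brand 2 against Light: payoffs 1, 7 → best response Moderate.
Mutual best responses: (Light, Moderate).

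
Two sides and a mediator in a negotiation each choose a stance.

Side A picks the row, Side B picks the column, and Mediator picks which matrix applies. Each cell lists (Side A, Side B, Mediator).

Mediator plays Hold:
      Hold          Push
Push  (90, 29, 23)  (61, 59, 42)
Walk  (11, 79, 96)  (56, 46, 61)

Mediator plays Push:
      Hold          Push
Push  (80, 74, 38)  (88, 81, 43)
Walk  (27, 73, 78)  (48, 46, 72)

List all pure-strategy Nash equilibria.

(Push, Push, Push)

For each player, find the best response to each opponent profile; mutual best responses are the pure NE.
Side A against (Hold, Hold): payoffs 90, 11 → best response Push.
Side A against (Hold, Push): payoffs 80, 27 → best response Push.
Side A against (Push, Hold): payoffs 61, 56 → best response Push.
Side A against (Push, Push): payoffs 88, 48 → best response Push.
Side B against (Push, Hold): payoffs 29, 59 → best response Push.
Side B against (Push, Push): payoffs 74, 81 → best response Push.
Side B against (Walk, Hold): payoffs 79, 46 → best response Hold.
Side B against (Walk, Push): payoffs 73, 46 → best response Hold.
Mediator against (Push, Hold): payoffs 23, 38 → best response Push.
Mediator against (Push, Push): payoffs 42, 43 → best response Push.
Mediator against (Walk, Hold): payoffs 96, 78 → best response Hold.
Mediator against (Walk, Push): payoffs 61, 72 → best response Push.
Mutual best responses: (Push, Push, Push).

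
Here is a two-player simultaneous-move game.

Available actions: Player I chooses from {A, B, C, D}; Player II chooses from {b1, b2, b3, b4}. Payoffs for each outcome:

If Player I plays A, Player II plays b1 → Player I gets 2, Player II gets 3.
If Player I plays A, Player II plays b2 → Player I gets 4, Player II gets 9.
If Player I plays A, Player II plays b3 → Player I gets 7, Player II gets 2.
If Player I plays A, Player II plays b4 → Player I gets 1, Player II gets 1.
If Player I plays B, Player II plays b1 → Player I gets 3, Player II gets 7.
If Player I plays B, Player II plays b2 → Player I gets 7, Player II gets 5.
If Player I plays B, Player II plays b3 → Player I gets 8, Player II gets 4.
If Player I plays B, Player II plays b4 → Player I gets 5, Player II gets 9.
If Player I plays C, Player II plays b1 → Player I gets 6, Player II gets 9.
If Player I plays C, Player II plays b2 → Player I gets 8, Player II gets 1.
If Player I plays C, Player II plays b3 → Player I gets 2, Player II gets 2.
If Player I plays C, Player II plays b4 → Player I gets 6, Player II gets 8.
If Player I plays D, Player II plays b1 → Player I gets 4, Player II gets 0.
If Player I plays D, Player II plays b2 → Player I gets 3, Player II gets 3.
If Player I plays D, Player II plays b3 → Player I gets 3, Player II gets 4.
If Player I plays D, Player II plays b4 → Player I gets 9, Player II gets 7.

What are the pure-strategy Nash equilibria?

The pure Nash equilibria are (C, b1) and (D, b4).

Check each profile: it is a Nash equilibrium iff no player can strictly gain by switching unilaterally.
(A, b1): Player I can switch to B (2 → 3). Not NE.
(A, b2): Player I can switch to B (4 → 7). Not NE.
(A, b3): Player I can switch to B (7 → 8). Not NE.
(A, b4): Player I can switch to B (1 → 5). Not NE.
(B, b1): Player I can switch to C (3 → 6). Not NE.
(B, b2): Player I can switch to C (7 → 8). Not NE.
(C, b1): Player I gets 6, best alternative 4; Player II gets 9, best alternative 8. No profitable deviation — NE.
(D, b4): Player I gets 9, best alternative 6; Player II gets 7, best alternative 4. No profitable deviation — NE.
(The remaining 8 profiles each have a profitable deviation by the same check.)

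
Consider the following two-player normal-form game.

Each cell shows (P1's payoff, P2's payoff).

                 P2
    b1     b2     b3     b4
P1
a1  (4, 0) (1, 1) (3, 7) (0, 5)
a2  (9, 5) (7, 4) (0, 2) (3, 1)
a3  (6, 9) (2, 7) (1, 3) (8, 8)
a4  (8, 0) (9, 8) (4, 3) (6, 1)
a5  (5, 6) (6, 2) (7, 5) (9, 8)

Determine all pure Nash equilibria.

(a2, b1); (a4, b2); (a5, b4)

P1 against b1: payoffs 4, 9, 6, 8, 5 → best response a2.
P1 against b2: payoffs 1, 7, 2, 9, 6 → best response a4.
P1 against b3: payoffs 3, 0, 1, 4, 7 → best response a5.
P1 against b4: payoffs 0, 3, 8, 6, 9 → best response a5.
P2 against a1: payoffs 0, 1, 7, 5 → best response b3.
P2 against a2: payoffs 5, 4, 2, 1 → best response b1.
P2 against a3: payoffs 9, 7, 3, 8 → best response b1.
P2 against a4: payoffs 0, 8, 3, 1 → best response b2.
P2 against a5: payoffs 6, 2, 5, 8 → best response b4.
Mutual best responses: (a2, b1); (a4, b2); (a5, b4).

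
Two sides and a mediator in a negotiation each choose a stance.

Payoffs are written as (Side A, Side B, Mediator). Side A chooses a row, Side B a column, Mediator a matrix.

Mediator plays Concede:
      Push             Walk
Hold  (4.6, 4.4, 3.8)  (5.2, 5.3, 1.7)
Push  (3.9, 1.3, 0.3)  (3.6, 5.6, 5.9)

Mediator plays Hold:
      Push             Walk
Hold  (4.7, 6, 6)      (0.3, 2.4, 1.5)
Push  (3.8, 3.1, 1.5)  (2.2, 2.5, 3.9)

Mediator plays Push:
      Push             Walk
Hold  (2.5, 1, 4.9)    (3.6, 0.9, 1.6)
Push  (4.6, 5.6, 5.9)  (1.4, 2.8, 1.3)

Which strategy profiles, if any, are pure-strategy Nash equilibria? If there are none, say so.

The pure Nash equilibria are (Hold, Push, Hold) and (Hold, Walk, Concede) and (Push, Push, Push).

For each strategy profile, look for a profitable unilateral deviation.
(Hold, Push, Concede): Side B can switch to Walk (4.4 → 5.3). Not NE.
(Hold, Push, Hold): Side A gets 4.7, best alternative 3.8; Side B gets 6, best alternative 2.4; Mediator gets 6, best alternative 4.9. No profitable deviation — NE.
(Hold, Push, Push): Side A can switch to Push (2.5 → 4.6). Not NE.
(Hold, Walk, Concede): Side A gets 5.2, best alternative 3.6; Side B gets 5.3, best alternative 4.4; Mediator gets 1.7, best alternative 1.6. No profitable deviation — NE.
(Hold, Walk, Hold): Side A can switch to Push (0.3 → 2.2). Not NE.
(Hold, Walk, Push): Side B can switch to Push (0.9 → 1). Not NE.
(Push, Push, Concede): Side A can switch to Hold (3.9 → 4.6). Not NE.
(Push, Push, Hold): Side A can switch to Hold (3.8 → 4.7). Not NE.
(Push, Push, Push): Side A gets 4.6, best alternative 2.5; Side B gets 5.6, best alternative 2.8; Mediator gets 5.9, best alternative 1.5. No profitable deviation — NE.
(The remaining 3 profiles each have a profitable deviation by the same check.)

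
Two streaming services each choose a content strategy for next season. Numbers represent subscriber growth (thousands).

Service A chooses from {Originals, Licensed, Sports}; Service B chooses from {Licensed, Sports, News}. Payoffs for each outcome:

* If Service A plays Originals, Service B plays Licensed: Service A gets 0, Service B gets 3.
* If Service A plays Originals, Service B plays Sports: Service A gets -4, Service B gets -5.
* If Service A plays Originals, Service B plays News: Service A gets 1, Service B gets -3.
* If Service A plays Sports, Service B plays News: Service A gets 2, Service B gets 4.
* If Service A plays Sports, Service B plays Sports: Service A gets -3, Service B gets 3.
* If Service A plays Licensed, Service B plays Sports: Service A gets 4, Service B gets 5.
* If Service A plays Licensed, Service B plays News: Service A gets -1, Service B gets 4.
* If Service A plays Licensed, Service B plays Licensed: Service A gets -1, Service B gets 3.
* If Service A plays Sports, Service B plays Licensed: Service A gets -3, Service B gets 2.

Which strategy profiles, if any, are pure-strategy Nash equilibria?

Pure-strategy Nash equilibria: (Originals, Licensed), (Licensed, Sports), (Sports, News)

(Originals, Licensed): Service A gets 0, best alternative -1; Service B gets 3, best alternative -3. No profitable deviation — NE.
(Originals, Sports): Service A can switch to Licensed (-4 → 4). Not NE.
(Originals, News): Service A can switch to Sports (1 → 2). Not NE.
(Licensed, Licensed): Service A can switch to Originals (-1 → 0). Not NE.
(Licensed, Sports): Service A gets 4, best alternative -3; Service B gets 5, best alternative 4. No profitable deviation — NE.
(Licensed, News): Service A can switch to Originals (-1 → 1). Not NE.
(Sports, Licensed): Service A can switch to Originals (-3 → 0). Not NE.
(Sports, Sports): Service A can switch to Licensed (-3 → 4). Not NE.
(Sports, News): Service A gets 2, best alternative 1; Service B gets 4, best alternative 3. No profitable deviation — NE.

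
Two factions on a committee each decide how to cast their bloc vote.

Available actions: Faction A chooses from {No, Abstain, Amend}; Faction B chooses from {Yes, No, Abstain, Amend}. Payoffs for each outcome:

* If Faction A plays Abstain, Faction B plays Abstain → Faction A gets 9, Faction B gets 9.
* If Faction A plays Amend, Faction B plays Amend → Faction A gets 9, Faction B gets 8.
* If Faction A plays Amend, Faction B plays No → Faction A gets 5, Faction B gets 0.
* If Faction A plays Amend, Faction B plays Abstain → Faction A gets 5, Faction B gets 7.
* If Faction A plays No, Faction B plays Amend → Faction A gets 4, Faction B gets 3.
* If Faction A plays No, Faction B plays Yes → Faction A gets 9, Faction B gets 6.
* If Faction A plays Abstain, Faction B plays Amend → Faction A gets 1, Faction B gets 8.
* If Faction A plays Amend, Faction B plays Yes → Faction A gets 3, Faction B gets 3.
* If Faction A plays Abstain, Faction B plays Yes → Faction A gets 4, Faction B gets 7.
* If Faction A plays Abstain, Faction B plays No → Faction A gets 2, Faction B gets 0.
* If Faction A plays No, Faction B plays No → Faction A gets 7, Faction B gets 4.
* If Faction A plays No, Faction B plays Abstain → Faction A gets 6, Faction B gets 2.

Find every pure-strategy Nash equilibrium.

Mark each player's best response to every combination of opponents' strategies; a profile where every player is best-responding is a pure Nash equilibrium.
Faction A against Yes: payoffs 9, 4, 3 → best response No.
Faction A against No: payoffs 7, 2, 5 → best response No.
Faction A against Abstain: payoffs 6, 9, 5 → best response Abstain.
Faction A against Amend: payoffs 4, 1, 9 → best response Amend.
Faction B against No: payoffs 6, 4, 2, 3 → best response Yes.
Faction B against Abstain: payoffs 7, 0, 9, 8 → best response Abstain.
Faction B against Amend: payoffs 3, 0, 7, 8 → best response Amend.
Mutual best responses: (No, Yes); (Abstain, Abstain); (Amend, Amend).

The pure Nash equilibria are (No, Yes); (Abstain, Abstain); (Amend, Amend).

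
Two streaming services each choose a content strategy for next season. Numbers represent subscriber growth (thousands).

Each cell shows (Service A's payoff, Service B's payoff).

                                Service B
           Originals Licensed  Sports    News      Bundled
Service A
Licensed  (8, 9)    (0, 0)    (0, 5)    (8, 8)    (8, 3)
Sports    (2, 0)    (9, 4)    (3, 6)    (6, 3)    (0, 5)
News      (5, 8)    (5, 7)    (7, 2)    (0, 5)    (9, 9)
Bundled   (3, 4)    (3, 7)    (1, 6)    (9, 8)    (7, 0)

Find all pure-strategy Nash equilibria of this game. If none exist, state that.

(Licensed, Originals); (News, Bundled); (Bundled, News)

Service A against Originals: payoffs 8, 2, 5, 3 → best response Licensed.
Service A against Licensed: payoffs 0, 9, 5, 3 → best response Sports.
Service A against Sports: payoffs 0, 3, 7, 1 → best response News.
Service A against News: payoffs 8, 6, 0, 9 → best response Bundled.
Service A against Bundled: payoffs 8, 0, 9, 7 → best response News.
Service B against Licensed: payoffs 9, 0, 5, 8, 3 → best response Originals.
Service B against Sports: payoffs 0, 4, 6, 3, 5 → best response Sports.
Service B against News: payoffs 8, 7, 2, 5, 9 → best response Bundled.
Service B against Bundled: payoffs 4, 7, 6, 8, 0 → best response News.
Mutual best responses: (Licensed, Originals); (News, Bundled); (Bundled, News).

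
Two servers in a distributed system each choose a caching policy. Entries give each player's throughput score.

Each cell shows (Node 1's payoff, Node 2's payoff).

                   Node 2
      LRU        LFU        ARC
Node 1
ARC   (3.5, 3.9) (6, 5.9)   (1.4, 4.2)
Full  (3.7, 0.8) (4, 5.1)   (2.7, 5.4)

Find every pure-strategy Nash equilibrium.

For each strategy profile, look for a profitable unilateral deviation.
(ARC, LRU): Node 1 can switch to Full (3.5 → 3.7). Not NE.
(ARC, LFU): Node 1 gets 6, best alternative 4; Node 2 gets 5.9, best alternative 4.2. No profitable deviation — NE.
(ARC, ARC): Node 1 can switch to Full (1.4 → 2.7). Not NE.
(Full, LRU): Node 2 can switch to LFU (0.8 → 5.1). Not NE.
(Full, LFU): Node 1 can switch to ARC (4 → 6). Not NE.
(Full, ARC): Node 1 gets 2.7, best alternative 1.4; Node 2 gets 5.4, best alternative 5.1. No profitable deviation — NE.

(ARC, LFU) and (Full, ARC)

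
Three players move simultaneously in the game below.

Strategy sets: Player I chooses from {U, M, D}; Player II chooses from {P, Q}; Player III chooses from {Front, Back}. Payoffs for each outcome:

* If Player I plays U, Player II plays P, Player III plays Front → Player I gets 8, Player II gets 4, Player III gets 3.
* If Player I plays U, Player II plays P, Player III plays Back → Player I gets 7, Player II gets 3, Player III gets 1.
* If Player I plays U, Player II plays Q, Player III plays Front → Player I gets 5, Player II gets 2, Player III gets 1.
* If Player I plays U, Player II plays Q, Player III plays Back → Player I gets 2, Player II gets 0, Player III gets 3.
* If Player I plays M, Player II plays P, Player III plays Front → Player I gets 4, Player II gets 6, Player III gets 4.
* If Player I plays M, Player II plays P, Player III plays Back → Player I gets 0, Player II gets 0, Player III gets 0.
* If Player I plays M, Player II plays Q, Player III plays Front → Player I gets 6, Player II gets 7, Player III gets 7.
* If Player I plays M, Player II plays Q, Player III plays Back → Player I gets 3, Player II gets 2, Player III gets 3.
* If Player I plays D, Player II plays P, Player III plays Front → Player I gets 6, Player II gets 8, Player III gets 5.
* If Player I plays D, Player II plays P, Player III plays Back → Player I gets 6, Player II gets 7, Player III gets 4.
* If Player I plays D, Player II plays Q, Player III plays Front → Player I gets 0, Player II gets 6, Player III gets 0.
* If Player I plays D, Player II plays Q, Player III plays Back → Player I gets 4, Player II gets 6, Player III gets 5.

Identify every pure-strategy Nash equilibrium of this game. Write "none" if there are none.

Pure-strategy Nash equilibria: (U, P, Front), (M, Q, Front)

Player I against (P, Front): payoffs 8, 4, 6 → best response U.
Player I against (P, Back): payoffs 7, 0, 6 → best response U.
Player I against (Q, Front): payoffs 5, 6, 0 → best response M.
Player I against (Q, Back): payoffs 2, 3, 4 → best response D.
Player II against (U, Front): payoffs 4, 2 → best response P.
Player II against (U, Back): payoffs 3, 0 → best response P.
Player II against (M, Front): payoffs 6, 7 → best response Q.
Player II against (M, Back): payoffs 0, 2 → best response Q.
Player II against (D, Front): payoffs 8, 6 → best response P.
Player II against (D, Back): payoffs 7, 6 → best response P.
Player III against (U, P): payoffs 3, 1 → best response Front.
Player III against (U, Q): payoffs 1, 3 → best response Back.
Player III against (M, P): payoffs 4, 0 → best response Front.
Player III against (M, Q): payoffs 7, 3 → best response Front.
Player III against (D, P): payoffs 5, 4 → best response Front.
Player III against (D, Q): payoffs 0, 5 → best response Back.
Mutual best responses: (U, P, Front); (M, Q, Front).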